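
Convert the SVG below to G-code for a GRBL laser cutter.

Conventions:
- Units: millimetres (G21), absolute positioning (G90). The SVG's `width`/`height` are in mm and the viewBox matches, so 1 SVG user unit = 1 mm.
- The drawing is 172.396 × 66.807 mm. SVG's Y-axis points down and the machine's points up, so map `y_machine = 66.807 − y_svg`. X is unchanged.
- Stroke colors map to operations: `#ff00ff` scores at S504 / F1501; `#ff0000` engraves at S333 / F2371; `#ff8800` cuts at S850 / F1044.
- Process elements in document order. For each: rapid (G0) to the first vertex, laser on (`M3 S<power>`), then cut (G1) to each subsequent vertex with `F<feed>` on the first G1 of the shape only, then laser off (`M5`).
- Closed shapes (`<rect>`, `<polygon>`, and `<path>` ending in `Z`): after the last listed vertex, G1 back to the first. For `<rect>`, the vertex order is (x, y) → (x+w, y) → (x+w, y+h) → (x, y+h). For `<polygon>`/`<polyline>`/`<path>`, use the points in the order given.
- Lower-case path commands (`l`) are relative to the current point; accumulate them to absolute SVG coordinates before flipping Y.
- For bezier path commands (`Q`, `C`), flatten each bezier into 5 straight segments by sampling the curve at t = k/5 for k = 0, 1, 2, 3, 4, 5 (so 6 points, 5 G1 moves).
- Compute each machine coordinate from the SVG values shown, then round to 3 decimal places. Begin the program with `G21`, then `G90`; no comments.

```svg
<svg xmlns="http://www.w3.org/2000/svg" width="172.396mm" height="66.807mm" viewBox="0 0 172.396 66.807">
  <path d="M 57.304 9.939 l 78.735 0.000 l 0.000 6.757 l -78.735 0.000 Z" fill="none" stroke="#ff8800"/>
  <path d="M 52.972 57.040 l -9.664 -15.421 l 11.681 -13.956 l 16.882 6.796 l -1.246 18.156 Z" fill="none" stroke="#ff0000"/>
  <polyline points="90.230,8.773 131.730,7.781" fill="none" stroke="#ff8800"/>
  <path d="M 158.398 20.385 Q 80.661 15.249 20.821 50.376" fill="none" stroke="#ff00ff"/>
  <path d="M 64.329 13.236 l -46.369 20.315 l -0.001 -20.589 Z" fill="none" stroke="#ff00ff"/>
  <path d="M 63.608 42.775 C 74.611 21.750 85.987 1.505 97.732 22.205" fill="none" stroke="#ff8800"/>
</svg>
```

1 u = 1 mm; y_m = 66.807 − y.

[1] `<path>` rectangle, #ff8800→cut S850 F1044: (57.304,56.868) → (136.039,56.868) → (136.039,50.111) → (57.304,50.111) → (57.304,56.868) (closed)

[2] `<path>` regular polygon, #ff0000→engrave S333 F2371: (52.972,9.767) → (43.308,25.188) → (54.989,39.144) → (71.871,32.348) → (70.625,14.192) → (52.972,9.767) (closed)

[3] `<polyline>` line segment, #ff8800→cut S850 F1044: (90.230,58.034) → (131.730,59.026)

[4] `<path>` quadratic bezier, #ff00ff→score S504 F1501: (158.398,46.422) → (128.019,46.866) → (99.072,44.089) → (71.557,38.091) → (45.473,28.871) → (20.821,16.431)

[5] `<path>` closed polygon, #ff00ff→score S504 F1501: (64.329,53.571) → (17.960,33.256) → (17.959,53.845) → (64.329,53.571) (closed)

[6] `<path>` cubic bezier, #ff8800→cut S850 F1044: (63.608,24.032) → (70.255,36.232) → (76.990,46.317) → (83.815,52.359) → (90.729,52.430) → (97.732,44.602)

G21
G90
G0 X57.304 Y56.868
M3 S850
G1 X136.039 Y56.868 F1044
G1 X136.039 Y50.111
G1 X57.304 Y50.111
G1 X57.304 Y56.868
M5
G0 X52.972 Y9.767
M3 S333
G1 X43.308 Y25.188 F2371
G1 X54.989 Y39.144
G1 X71.871 Y32.348
G1 X70.625 Y14.192
G1 X52.972 Y9.767
M5
G0 X90.230 Y58.034
M3 S850
G1 X131.730 Y59.026 F1044
M5
G0 X158.398 Y46.422
M3 S504
G1 X128.019 Y46.866 F1501
G1 X99.072 Y44.089
G1 X71.557 Y38.091
G1 X45.473 Y28.871
G1 X20.821 Y16.431
M5
G0 X64.329 Y53.571
M3 S504
G1 X17.960 Y33.256 F1501
G1 X17.959 Y53.845
G1 X64.329 Y53.571
M5
G0 X63.608 Y24.032
M3 S850
G1 X70.255 Y36.232 F1044
G1 X76.990 Y46.317
G1 X83.815 Y52.359
G1 X90.729 Y52.430
G1 X97.732 Y44.602
M5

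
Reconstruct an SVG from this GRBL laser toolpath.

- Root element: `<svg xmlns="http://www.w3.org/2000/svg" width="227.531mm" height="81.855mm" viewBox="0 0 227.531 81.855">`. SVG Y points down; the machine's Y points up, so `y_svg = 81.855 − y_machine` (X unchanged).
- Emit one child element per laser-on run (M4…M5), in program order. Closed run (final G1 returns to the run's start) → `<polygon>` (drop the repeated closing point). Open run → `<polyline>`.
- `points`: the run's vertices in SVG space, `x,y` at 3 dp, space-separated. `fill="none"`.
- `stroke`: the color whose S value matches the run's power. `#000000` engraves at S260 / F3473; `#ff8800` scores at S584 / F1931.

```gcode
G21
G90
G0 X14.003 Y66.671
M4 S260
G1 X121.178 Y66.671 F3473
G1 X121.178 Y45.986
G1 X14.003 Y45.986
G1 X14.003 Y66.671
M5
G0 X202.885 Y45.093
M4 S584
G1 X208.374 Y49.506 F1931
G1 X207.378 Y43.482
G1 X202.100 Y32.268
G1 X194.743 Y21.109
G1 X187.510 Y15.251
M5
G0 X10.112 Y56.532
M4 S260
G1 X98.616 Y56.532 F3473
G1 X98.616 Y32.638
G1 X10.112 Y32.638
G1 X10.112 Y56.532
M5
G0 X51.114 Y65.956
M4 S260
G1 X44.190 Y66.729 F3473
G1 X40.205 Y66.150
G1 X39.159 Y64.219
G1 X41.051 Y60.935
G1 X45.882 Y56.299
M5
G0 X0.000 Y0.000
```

<svg xmlns="http://www.w3.org/2000/svg" width="227.531mm" height="81.855mm" viewBox="0 0 227.531 81.855">
  <polygon points="14.003,15.184 121.178,15.184 121.178,35.869 14.003,35.869" fill="none" stroke="#000000"/>
  <polyline points="202.885,36.762 208.374,32.349 207.378,38.373 202.100,49.587 194.743,60.746 187.510,66.604" fill="none" stroke="#ff8800"/>
  <polygon points="10.112,25.323 98.616,25.323 98.616,49.217 10.112,49.217" fill="none" stroke="#000000"/>
  <polyline points="51.114,15.899 44.190,15.126 40.205,15.705 39.159,17.636 41.051,20.920 45.882,25.556" fill="none" stroke="#000000"/>
</svg>

Each laser-on run becomes one SVG element. Flip Y back into SVG space with y_svg = 81.855 − y_machine.

Run 1: power S260 maps to stroke `#000000` (engrave). The run returns to its start, so emit a `<polygon>` with points (Y-flipped): 14.003,15.184 121.178,15.184 121.178,35.869 14.003,35.869.

Run 2: S584 ⇒ score layer `#ff8800`. The run is open, so emit a `<polyline>` with points (Y-flipped): 202.885,36.762 208.374,32.349 207.378,38.373 202.100,49.587 194.743,60.746 187.510,66.604.

Run 3: S260 ⇒ engrave layer `#000000`. The run returns to its start, so emit a `<polygon>` with points (Y-flipped): 10.112,25.323 98.616,25.323 98.616,49.217 10.112,49.217.

Run 4: S260 ⇒ engrave layer `#000000`. The run is open, so emit a `<polyline>` with points (Y-flipped): 51.114,15.899 44.190,15.126 40.205,15.705 39.159,17.636 41.051,20.920 45.882,25.556.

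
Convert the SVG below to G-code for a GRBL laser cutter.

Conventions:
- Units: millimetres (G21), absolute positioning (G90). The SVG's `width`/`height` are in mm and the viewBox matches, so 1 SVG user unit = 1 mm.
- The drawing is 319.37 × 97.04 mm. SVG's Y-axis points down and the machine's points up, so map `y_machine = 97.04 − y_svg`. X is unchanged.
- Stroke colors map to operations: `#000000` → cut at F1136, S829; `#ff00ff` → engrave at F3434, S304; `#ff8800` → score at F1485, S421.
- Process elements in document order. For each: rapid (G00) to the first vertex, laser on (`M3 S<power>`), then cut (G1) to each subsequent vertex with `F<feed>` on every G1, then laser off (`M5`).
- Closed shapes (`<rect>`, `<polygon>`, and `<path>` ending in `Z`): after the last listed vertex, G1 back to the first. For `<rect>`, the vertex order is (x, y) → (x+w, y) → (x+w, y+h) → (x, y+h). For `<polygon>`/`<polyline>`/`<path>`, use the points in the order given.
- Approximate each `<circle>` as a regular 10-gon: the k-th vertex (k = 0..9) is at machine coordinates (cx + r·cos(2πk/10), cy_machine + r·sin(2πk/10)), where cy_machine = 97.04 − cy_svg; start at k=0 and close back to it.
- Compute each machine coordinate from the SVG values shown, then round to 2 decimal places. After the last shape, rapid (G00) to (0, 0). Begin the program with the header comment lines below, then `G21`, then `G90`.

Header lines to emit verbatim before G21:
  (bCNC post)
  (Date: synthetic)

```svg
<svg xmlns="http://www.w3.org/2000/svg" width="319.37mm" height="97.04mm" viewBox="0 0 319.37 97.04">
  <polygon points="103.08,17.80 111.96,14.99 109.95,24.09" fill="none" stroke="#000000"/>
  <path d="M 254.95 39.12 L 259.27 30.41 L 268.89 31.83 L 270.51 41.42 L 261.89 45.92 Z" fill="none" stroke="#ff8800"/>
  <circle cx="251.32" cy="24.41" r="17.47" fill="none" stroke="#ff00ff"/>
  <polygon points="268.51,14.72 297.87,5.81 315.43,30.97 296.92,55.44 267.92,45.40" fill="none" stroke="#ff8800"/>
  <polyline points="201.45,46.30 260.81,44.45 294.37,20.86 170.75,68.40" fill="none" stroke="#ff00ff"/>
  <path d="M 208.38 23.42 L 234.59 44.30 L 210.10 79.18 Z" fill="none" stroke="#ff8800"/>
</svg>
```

(bCNC post)
(Date: synthetic)
G21
G90
G00 X103.08 Y79.24
M3 S829
G1 X111.96 Y82.05 F1136
G1 X109.95 Y72.95 F1136
G1 X103.08 Y79.24 F1136
M5
G00 X254.95 Y57.92
M3 S421
G1 X259.27 Y66.63 F1485
G1 X268.89 Y65.21 F1485
G1 X270.51 Y55.62 F1485
G1 X261.89 Y51.12 F1485
G1 X254.95 Y57.92 F1485
M5
G00 X268.79 Y72.63
M3 S304
G1 X265.45 Y82.90 F3434
G1 X256.72 Y89.24 F3434
G1 X245.92 Y89.24 F3434
G1 X237.19 Y82.90 F3434
G1 X233.85 Y72.63 F3434
G1 X237.19 Y62.36 F3434
G1 X245.92 Y56.02 F3434
G1 X256.72 Y56.02 F3434
G1 X265.45 Y62.36 F3434
G1 X268.79 Y72.63 F3434
M5
G00 X268.51 Y82.32
M3 S421
G1 X297.87 Y91.23 F1485
G1 X315.43 Y66.07 F1485
G1 X296.92 Y41.60 F1485
G1 X267.92 Y51.64 F1485
G1 X268.51 Y82.32 F1485
M5
G00 X201.45 Y50.74
M3 S304
G1 X260.81 Y52.59 F3434
G1 X294.37 Y76.18 F3434
G1 X170.75 Y28.64 F3434
M5
G00 X208.38 Y73.62
M3 S421
G1 X234.59 Y52.74 F1485
G1 X210.10 Y17.86 F1485
G1 X208.38 Y73.62 F1485
M5
G00 X0.00 Y0.00

Since the viewBox matches the mm dimensions, user units are millimetres directly. The only transform is the Y-flip y_m = 97.04 − y_svg.

Shape 1 is a regular polygon drawn with `<polygon>`. Its stroke #000000 means cut at S829, F1136. After flipping Y the toolpath is (103.08,79.24) → (111.96,82.05) → (109.95,72.95) → (103.08,79.24), returning to the start.

Shape 2 is a regular polygon drawn with `<path>`. Its stroke #ff8800 means score at S421, F1485. After flipping Y the toolpath is (254.95,57.92) → (259.27,66.63) → (268.89,65.21) → (270.51,55.62) → (261.89,51.12) → (254.95,57.92), returning to the start.

Shape 3 is a circle drawn with `<circle>`. Its stroke #ff00ff means engrave at S304, F3434. After flipping Y the toolpath is (268.79,72.63) → (265.45,82.90) → (256.72,89.24) → (245.92,89.24) → (237.19,82.90) → (233.85,72.63) → (237.19,62.36) → (245.92,56.02) → (256.72,56.02) → (265.45,62.36) → (268.79,72.63), returning to the start.

Shape 4 is a regular polygon drawn with `<polygon>`. Its stroke #ff8800 means score at S421, F1485. After flipping Y the toolpath is (268.51,82.32) → (297.87,91.23) → (315.43,66.07) → (296.92,41.60) → (267.92,51.64) → (268.51,82.32), returning to the start.

Shape 5 is a open polyline drawn with `<polyline>`. Its stroke #ff00ff means engrave at S304, F3434. After flipping Y the toolpath is (201.45,50.74) → (260.81,52.59) → (294.37,76.18) → (170.75,28.64).

Shape 6 is a closed polygon drawn with `<path>`. Its stroke #ff8800 means score at S421, F1485. After flipping Y the toolpath is (208.38,73.62) → (234.59,52.74) → (210.10,17.86) → (208.38,73.62), returning to the start.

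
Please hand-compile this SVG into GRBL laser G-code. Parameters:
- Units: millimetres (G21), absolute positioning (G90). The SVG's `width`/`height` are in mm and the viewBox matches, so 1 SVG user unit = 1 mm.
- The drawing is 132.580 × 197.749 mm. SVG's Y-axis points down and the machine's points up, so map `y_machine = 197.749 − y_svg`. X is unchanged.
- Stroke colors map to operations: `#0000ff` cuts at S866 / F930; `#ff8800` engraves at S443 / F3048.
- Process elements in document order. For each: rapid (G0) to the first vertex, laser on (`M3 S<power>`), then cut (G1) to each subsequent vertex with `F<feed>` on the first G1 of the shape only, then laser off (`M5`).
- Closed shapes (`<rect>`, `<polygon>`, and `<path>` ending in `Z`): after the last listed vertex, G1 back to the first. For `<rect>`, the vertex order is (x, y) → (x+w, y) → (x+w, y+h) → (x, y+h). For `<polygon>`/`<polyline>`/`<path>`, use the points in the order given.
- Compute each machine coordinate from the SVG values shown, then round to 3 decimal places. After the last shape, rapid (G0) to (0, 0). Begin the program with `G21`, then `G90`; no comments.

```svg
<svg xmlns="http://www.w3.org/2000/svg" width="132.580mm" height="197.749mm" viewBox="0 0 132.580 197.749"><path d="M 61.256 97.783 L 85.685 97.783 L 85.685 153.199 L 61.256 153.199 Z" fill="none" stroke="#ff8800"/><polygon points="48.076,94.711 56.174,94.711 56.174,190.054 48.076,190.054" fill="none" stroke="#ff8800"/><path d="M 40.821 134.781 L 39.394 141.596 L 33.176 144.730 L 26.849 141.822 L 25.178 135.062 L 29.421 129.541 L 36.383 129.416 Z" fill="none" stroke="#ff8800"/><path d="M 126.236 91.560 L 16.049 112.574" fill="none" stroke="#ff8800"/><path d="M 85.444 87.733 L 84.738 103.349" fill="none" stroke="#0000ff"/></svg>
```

G21
G90
G0 X61.256 Y99.966
M3 S443
G1 X85.685 Y99.966 F3048
G1 X85.685 Y44.550
G1 X61.256 Y44.550
G1 X61.256 Y99.966
M5
G0 X48.076 Y103.038
M3 S443
G1 X56.174 Y103.038 F3048
G1 X56.174 Y7.695
G1 X48.076 Y7.695
G1 X48.076 Y103.038
M5
G0 X40.821 Y62.968
M3 S443
G1 X39.394 Y56.153 F3048
G1 X33.176 Y53.019
G1 X26.849 Y55.927
G1 X25.178 Y62.687
G1 X29.421 Y68.208
G1 X36.383 Y68.333
G1 X40.821 Y62.968
M5
G0 X126.236 Y106.189
M3 S443
G1 X16.049 Y85.175 F3048
M5
G0 X85.444 Y110.016
M3 S866
G1 X84.738 Y94.400 F930
M5
G0 X0.000 Y0.000

Since the viewBox matches the mm dimensions, user units are millimetres directly. The only transform is the Y-flip y_m = 197.749 − y_svg.

Shape 1 is a rectangle drawn with `<path>`. Its stroke #ff8800 means engrave at S443, F3048. After flipping Y the toolpath is (61.256,99.966) → (85.685,99.966) → (85.685,44.550) → (61.256,44.550) → (61.256,99.966), returning to the start.

Shape 2 is a rectangle drawn with `<polygon>`. Its stroke #ff8800 means engrave at S443, F3048. After flipping Y the toolpath is (48.076,103.038) → (56.174,103.038) → (56.174,7.695) → (48.076,7.695) → (48.076,103.038), returning to the start.

Shape 3 is a regular polygon drawn with `<path>`. Its stroke #ff8800 means engrave at S443, F3048. After flipping Y the toolpath is (40.821,62.968) → (39.394,56.153) → (33.176,53.019) → (26.849,55.927) → (25.178,62.687) → (29.421,68.208) → (36.383,68.333) → (40.821,62.968), returning to the start.

Shape 4 is a line segment drawn with `<path>`. Its stroke #ff8800 means engrave at S443, F3048. After flipping Y the toolpath is (126.236,106.189) → (16.049,85.175).

Shape 5 is a line segment drawn with `<path>`. Its stroke #0000ff means cut at S866, F930. After flipping Y the toolpath is (85.444,110.016) → (84.738,94.400).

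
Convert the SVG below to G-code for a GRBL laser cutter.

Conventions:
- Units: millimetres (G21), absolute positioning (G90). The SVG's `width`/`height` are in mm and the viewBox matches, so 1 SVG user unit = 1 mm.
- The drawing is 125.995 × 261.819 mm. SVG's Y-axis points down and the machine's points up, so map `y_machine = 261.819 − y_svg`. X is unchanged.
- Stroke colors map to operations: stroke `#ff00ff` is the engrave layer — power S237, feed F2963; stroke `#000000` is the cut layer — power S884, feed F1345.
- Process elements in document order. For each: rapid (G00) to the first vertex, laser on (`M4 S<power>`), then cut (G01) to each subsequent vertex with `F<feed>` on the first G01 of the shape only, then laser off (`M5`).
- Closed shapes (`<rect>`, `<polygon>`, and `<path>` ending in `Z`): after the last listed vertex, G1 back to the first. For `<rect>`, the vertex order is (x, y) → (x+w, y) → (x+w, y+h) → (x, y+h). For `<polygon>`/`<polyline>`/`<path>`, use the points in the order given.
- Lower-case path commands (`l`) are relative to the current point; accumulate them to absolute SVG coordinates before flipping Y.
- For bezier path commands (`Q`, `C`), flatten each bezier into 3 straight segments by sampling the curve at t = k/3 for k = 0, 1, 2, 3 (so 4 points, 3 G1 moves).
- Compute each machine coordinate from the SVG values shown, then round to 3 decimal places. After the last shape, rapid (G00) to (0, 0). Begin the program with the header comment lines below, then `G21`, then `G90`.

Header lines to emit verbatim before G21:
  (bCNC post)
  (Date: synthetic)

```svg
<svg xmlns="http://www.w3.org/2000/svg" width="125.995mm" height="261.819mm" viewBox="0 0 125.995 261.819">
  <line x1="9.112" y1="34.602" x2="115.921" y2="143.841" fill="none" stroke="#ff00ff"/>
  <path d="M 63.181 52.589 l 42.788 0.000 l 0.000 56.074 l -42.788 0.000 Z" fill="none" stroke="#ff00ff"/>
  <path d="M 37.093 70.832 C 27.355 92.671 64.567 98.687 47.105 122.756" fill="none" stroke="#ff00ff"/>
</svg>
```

viewBox `0 0 125.995 261.819` with mm width/height → 1 unit = 1 mm. Flip: y_m = 261.819 − y_svg.

**Shape 1** — `<line>` line segment, stroke `#ff00ff` → engrave (S237, F2963). Machine vertices: (9.112,227.217) → (115.921,117.978). Open path.

**Shape 2** — `<path>` rectangle, stroke `#ff00ff` → engrave (S237, F2963). Machine vertices: (63.181,209.230) → (105.969,209.230) → (105.969,153.156) → (63.181,153.156) → (63.181,209.230). Closed: final G1 returns to the first vertex.

**Shape 3** — `<path>` cubic bezier, stroke `#ff00ff` → engrave (S237, F2963). Control points (SVG): P0=(37.093,70.832), P1=(27.355,92.671), P2=(64.567,98.687), P3=(47.105,122.756); sampled at t=k/3. Machine vertices: (37.093,190.987) → (39.241,173.168) → (50.106,158.369) → (47.105,139.063). Open path.

(bCNC post)
(Date: synthetic)
G21
G90
G00 X9.112 Y227.217
M4 S237
G01 X115.921 Y117.978 F2963
M5
G00 X63.181 Y209.230
M4 S237
G01 X105.969 Y209.230 F2963
G01 X105.969 Y153.156
G01 X63.181 Y153.156
G01 X63.181 Y209.230
M5
G00 X37.093 Y190.987
M4 S237
G01 X39.241 Y173.168 F2963
G01 X50.106 Y158.369
G01 X47.105 Y139.063
M5
G00 X0.000 Y0.000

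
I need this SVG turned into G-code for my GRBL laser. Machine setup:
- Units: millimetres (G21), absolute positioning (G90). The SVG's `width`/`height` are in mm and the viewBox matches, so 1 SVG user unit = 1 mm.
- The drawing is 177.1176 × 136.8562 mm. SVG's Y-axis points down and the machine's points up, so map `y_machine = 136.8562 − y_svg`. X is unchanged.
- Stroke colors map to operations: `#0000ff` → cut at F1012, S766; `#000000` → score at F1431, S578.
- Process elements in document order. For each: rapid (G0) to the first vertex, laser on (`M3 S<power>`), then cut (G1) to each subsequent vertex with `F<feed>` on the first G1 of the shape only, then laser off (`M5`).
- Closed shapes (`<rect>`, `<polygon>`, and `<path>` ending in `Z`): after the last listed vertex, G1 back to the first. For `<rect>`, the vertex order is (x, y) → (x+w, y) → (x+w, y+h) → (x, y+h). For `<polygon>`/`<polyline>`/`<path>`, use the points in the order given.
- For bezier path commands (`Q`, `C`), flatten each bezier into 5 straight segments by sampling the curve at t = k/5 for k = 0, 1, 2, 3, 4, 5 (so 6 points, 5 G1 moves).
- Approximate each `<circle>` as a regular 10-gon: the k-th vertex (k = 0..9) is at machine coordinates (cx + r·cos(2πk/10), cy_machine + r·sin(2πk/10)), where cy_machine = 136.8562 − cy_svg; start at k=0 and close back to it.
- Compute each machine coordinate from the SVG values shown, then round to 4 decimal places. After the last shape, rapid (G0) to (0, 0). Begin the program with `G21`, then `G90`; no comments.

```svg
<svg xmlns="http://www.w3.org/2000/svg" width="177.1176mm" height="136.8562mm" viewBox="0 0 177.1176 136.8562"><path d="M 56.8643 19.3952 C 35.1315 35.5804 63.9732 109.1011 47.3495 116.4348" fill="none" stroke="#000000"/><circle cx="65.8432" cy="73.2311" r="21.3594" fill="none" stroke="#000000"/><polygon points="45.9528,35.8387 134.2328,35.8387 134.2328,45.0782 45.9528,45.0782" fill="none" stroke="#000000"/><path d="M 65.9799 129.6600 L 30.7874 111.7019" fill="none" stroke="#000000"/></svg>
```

1 u = 1 mm; y_m = 136.8562 − y.

[1] `<path>` cubic bezier, #000000→score S578 F1431: (56.8643,117.4610) → (49.1252,101.8578) → (48.9141,78.4232) → (51.6211,53.0862) → (52.6362,31.7759) → (47.3495,20.4214)

[2] `<circle>` circle, #000000→score S578 F1431: (87.2026,63.6251) → (83.1233,76.1798) → (72.4436,83.9391) → (59.2428,83.9391) → (48.5631,76.1798) → (44.4838,63.6251) → (48.5631,51.0704) → (59.2428,43.3111) → (72.4436,43.3111) → (83.1233,51.0704) → (87.2026,63.6251) (closed)

[3] `<polygon>` rectangle, #000000→score S578 F1431: (45.9528,101.0175) → (134.2328,101.0175) → (134.2328,91.7780) → (45.9528,91.7780) → (45.9528,101.0175) (closed)

[4] `<path>` line segment, #000000→score S578 F1431: (65.9799,7.1962) → (30.7874,25.1543)

G21
G90
G0 X56.8643 Y117.4610
M3 S578
G1 X49.1252 Y101.8578 F1431
G1 X48.9141 Y78.4232
G1 X51.6211 Y53.0862
G1 X52.6362 Y31.7759
G1 X47.3495 Y20.4214
M5
G0 X87.2026 Y63.6251
M3 S578
G1 X83.1233 Y76.1798 F1431
G1 X72.4436 Y83.9391
G1 X59.2428 Y83.9391
G1 X48.5631 Y76.1798
G1 X44.4838 Y63.6251
G1 X48.5631 Y51.0704
G1 X59.2428 Y43.3111
G1 X72.4436 Y43.3111
G1 X83.1233 Y51.0704
G1 X87.2026 Y63.6251
M5
G0 X45.9528 Y101.0175
M3 S578
G1 X134.2328 Y101.0175 F1431
G1 X134.2328 Y91.7780
G1 X45.9528 Y91.7780
G1 X45.9528 Y101.0175
M5
G0 X65.9799 Y7.1962
M3 S578
G1 X30.7874 Y25.1543 F1431
M5
G0 X0.0000 Y0.0000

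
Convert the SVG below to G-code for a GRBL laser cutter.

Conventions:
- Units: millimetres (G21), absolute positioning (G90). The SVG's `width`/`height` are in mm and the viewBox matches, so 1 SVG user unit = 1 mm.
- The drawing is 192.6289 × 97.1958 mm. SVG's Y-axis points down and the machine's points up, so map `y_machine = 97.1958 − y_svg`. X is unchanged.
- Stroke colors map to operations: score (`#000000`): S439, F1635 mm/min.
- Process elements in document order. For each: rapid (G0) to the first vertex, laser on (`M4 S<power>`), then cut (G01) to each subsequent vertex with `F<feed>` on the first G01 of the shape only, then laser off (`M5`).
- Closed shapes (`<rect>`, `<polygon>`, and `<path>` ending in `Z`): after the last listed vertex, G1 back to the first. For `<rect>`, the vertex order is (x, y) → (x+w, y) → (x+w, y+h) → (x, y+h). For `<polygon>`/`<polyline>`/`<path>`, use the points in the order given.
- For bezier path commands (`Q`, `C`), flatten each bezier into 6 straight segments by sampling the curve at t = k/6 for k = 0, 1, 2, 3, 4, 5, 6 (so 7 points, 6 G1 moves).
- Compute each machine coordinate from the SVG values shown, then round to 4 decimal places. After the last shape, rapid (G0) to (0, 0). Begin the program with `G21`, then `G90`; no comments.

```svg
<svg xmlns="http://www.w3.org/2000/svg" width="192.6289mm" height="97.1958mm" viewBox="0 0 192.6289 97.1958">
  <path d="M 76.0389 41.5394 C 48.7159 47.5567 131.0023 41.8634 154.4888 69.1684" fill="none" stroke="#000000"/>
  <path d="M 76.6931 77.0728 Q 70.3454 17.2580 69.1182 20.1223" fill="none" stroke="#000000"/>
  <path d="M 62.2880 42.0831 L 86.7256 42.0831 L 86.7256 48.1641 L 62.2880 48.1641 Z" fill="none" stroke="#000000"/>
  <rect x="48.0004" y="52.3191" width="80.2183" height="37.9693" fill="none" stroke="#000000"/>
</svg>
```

Since the viewBox matches the mm dimensions, user units are millimetres directly. The only transform is the Y-flip y_m = 97.1958 − y_svg.

Shape 1 is a cubic bezier drawn with `<path>`. Its stroke #000000 means score at S439, F1635. After flipping Y the toolpath is (76.0389,55.6564) → (70.7318,53.4166) → (79.0150,51.8867) → (96.2103,49.8248) → (117.6397,45.9889) → (138.6252,39.1370) → (154.4888,28.0274).

Shape 2 is a quadratic bezier drawn with `<path>`. Its stroke #000000 means score at S439, F1635. After flipping Y the toolpath is (76.6931,20.1230) → (74.7194,38.3202) → (73.0302,53.0352) → (71.6255,64.2680) → (70.5053,72.0187) → (69.6695,76.2872) → (69.1182,77.0735).

Shape 3 is a rectangle drawn with `<path>`. Its stroke #000000 means score at S439, F1635. After flipping Y the toolpath is (62.2880,55.1127) → (86.7256,55.1127) → (86.7256,49.0317) → (62.2880,49.0317) → (62.2880,55.1127), returning to the start.

Shape 4 is a rectangle drawn with `<rect>`. Its stroke #000000 means score at S439, F1635. After flipping Y the toolpath is (48.0004,44.8767) → (128.2187,44.8767) → (128.2187,6.9074) → (48.0004,6.9074) → (48.0004,44.8767), returning to the start.

G21
G90
G0 X76.0389 Y55.6564
M4 S439
G01 X70.7318 Y53.4166 F1635
G01 X79.0150 Y51.8867
G01 X96.2103 Y49.8248
G01 X117.6397 Y45.9889
G01 X138.6252 Y39.1370
G01 X154.4888 Y28.0274
M5
G0 X76.6931 Y20.1230
M4 S439
G01 X74.7194 Y38.3202 F1635
G01 X73.0302 Y53.0352
G01 X71.6255 Y64.2680
G01 X70.5053 Y72.0187
G01 X69.6695 Y76.2872
G01 X69.1182 Y77.0735
M5
G0 X62.2880 Y55.1127
M4 S439
G01 X86.7256 Y55.1127 F1635
G01 X86.7256 Y49.0317
G01 X62.2880 Y49.0317
G01 X62.2880 Y55.1127
M5
G0 X48.0004 Y44.8767
M4 S439
G01 X128.2187 Y44.8767 F1635
G01 X128.2187 Y6.9074
G01 X48.0004 Y6.9074
G01 X48.0004 Y44.8767
M5
G0 X0.0000 Y0.0000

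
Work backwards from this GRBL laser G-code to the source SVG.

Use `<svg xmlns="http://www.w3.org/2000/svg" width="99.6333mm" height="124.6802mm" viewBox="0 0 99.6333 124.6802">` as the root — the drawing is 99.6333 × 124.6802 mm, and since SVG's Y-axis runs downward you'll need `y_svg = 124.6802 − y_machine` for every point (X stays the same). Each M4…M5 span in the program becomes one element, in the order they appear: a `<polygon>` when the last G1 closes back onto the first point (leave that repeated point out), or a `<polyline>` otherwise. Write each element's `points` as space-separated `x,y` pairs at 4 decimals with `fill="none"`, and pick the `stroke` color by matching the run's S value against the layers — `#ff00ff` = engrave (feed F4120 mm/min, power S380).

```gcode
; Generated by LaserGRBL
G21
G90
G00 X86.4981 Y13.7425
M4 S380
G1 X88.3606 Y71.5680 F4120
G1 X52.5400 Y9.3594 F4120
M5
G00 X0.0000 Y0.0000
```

<svg xmlns="http://www.w3.org/2000/svg" width="99.6333mm" height="124.6802mm" viewBox="0 0 99.6333 124.6802">
  <polyline points="86.4981,110.9377 88.3606,53.1122 52.5400,115.3208" fill="none" stroke="#ff00ff"/>
</svg>

Machine Y-up, SVG Y-down with viewBox height 124.6802, so y_svg = 124.6802 − y_machine; X carries over. Every run uses S380, so all elements get stroke `#ff00ff` (engrave).

Run 1: The run is open, so emit a `<polyline>` with points (Y-flipped): 86.4981,110.9377 88.3606,53.1122 52.5400,115.3208.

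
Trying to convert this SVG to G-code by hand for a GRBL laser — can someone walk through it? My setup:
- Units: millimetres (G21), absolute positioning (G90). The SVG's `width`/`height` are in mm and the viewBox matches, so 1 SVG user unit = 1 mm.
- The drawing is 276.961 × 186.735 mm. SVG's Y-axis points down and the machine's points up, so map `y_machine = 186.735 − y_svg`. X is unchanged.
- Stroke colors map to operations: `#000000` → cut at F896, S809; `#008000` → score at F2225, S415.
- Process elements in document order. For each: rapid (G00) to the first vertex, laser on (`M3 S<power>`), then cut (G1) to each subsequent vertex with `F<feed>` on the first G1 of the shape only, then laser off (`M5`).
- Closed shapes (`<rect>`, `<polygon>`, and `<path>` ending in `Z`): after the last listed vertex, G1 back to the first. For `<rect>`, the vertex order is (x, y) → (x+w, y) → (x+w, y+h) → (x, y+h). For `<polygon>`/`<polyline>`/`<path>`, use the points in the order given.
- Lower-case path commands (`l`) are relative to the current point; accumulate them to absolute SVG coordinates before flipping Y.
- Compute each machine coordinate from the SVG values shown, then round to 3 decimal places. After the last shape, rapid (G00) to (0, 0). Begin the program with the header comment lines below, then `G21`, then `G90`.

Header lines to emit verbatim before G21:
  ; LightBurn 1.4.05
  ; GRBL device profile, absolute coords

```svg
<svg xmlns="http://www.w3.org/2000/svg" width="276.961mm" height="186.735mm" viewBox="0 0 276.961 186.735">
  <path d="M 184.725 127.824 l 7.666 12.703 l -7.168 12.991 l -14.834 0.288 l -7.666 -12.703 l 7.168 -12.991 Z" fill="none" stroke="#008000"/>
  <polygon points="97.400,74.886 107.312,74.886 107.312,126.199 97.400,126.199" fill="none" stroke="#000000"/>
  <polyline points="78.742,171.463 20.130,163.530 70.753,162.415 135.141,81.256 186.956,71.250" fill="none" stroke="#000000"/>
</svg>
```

; LightBurn 1.4.05
; GRBL device profile, absolute coords
G21
G90
G00 X184.725 Y58.911
M3 S415
G1 X192.391 Y46.208 F2225
G1 X185.223 Y33.217
G1 X170.389 Y32.929
G1 X162.723 Y45.632
G1 X169.891 Y58.623
G1 X184.725 Y58.911
M5
G00 X97.400 Y111.849
M3 S809
G1 X107.312 Y111.849 F896
G1 X107.312 Y60.536
G1 X97.400 Y60.536
G1 X97.400 Y111.849
M5
G00 X78.742 Y15.272
M3 S809
G1 X20.130 Y23.205 F896
G1 X70.753 Y24.320
G1 X135.141 Y105.479
G1 X186.956 Y115.485
M5
G00 X0.000 Y0.000

1 u = 1 mm; y_m = 186.735 − y.

[1] `<path>` regular polygon, #008000→score S415 F2225: (184.725,58.911) → (192.391,46.208) → (185.223,33.217) → (170.389,32.929) → (162.723,45.632) → (169.891,58.623) → (184.725,58.911) (closed)

[2] `<polygon>` rectangle, #000000→cut S809 F896: (97.400,111.849) → (107.312,111.849) → (107.312,60.536) → (97.400,60.536) → (97.400,111.849) (closed)

[3] `<polyline>` open polyline, #000000→cut S809 F896: (78.742,15.272) → (20.130,23.205) → (70.753,24.320) → (135.141,105.479) → (186.956,115.485)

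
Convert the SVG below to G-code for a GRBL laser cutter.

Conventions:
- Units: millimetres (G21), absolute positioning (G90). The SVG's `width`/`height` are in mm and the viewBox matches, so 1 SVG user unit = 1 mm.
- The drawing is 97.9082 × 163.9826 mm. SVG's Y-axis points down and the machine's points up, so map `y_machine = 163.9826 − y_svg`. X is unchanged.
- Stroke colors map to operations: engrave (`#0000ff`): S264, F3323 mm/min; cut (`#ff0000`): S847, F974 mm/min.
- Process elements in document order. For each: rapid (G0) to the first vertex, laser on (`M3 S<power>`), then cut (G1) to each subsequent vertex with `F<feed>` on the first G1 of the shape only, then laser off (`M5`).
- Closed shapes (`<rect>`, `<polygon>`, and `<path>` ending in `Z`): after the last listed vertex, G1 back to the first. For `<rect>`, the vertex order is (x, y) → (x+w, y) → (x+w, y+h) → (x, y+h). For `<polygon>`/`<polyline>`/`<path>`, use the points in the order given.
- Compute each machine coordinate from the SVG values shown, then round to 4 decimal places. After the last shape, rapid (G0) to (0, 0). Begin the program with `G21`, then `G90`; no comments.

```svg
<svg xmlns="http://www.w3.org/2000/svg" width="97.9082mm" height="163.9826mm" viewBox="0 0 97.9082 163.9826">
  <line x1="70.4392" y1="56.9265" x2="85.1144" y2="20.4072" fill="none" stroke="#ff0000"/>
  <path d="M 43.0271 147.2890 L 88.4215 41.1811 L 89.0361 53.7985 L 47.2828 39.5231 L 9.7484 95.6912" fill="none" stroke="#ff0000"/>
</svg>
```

G21
G90
G0 X70.4392 Y107.0561
M3 S847
G1 X85.1144 Y143.5754 F974
M5
G0 X43.0271 Y16.6936
M3 S847
G1 X88.4215 Y122.8015 F974
G1 X89.0361 Y110.1841
G1 X47.2828 Y124.4595
G1 X9.7484 Y68.2914
M5
G0 X0.0000 Y0.0000

viewBox `0 0 97.9082 163.9826` with mm width/height → 1 unit = 1 mm. Flip: y_m = 163.9826 − y_svg.

**Shape 1** — `<line>` line segment, stroke `#ff0000` → cut (S847, F974). Machine vertices: (70.4392,107.0561) → (85.1144,143.5754). Open path.

**Shape 2** — `<path>` open polyline, stroke `#ff0000` → cut (S847, F974). Machine vertices: (43.0271,16.6936) → (88.4215,122.8015) → (89.0361,110.1841) → (47.2828,124.4595) → (9.7484,68.2914). Open path.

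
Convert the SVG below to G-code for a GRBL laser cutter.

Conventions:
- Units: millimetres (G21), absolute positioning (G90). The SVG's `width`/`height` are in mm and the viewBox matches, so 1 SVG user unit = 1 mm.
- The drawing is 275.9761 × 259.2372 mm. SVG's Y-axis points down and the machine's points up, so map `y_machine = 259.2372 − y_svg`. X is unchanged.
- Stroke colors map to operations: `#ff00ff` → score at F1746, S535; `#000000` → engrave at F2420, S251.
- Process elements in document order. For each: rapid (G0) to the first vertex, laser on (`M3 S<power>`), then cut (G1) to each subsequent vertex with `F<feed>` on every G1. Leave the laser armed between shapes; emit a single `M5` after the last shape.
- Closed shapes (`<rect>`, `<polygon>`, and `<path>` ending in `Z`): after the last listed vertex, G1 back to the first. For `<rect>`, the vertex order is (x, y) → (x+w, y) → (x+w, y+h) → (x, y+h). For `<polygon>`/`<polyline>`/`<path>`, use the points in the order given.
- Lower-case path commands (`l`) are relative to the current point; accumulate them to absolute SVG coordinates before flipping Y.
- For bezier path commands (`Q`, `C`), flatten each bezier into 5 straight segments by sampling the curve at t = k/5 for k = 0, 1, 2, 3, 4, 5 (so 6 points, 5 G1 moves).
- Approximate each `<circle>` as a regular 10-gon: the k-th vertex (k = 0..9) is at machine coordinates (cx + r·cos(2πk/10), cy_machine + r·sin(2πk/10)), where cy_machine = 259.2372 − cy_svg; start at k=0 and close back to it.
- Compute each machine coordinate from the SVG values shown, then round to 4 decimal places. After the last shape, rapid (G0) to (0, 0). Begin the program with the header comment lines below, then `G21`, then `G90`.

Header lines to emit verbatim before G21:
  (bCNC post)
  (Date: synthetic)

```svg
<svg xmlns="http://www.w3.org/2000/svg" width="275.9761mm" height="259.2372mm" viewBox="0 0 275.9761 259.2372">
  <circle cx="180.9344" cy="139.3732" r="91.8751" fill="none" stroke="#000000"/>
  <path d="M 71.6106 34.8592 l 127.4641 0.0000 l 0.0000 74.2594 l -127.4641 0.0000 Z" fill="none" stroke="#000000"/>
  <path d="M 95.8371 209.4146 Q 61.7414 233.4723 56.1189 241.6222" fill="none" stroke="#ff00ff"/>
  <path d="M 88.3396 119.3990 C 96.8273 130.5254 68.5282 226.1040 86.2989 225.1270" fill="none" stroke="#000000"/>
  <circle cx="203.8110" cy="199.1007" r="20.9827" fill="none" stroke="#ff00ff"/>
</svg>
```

(bCNC post)
(Date: synthetic)
G21
G90
G0 X272.8095 Y119.8640
M3 S251
G1 X255.2629 Y173.8668 F2420
G1 X209.3254 Y207.2424 F2420
G1 X152.5434 Y207.2424 F2420
G1 X106.6059 Y173.8668 F2420
G1 X89.0593 Y119.8640 F2420
G1 X106.6059 Y65.8612 F2420
G1 X152.5434 Y32.4856 F2420
G1 X209.3254 Y32.4856 F2420
G1 X255.2629 Y65.8612 F2420
G1 X272.8095 Y119.8640 F2420
G0 X71.6106 Y224.3780
M3 S251
G1 X199.0747 Y224.3780 F2420
G1 X199.0747 Y150.1186 F2420
G1 X71.6106 Y150.1186 F2420
G1 X71.6106 Y224.3780 F2420
G0 X95.8371 Y49.8226
M3 S535
G1 X83.3377 Y40.8358 F1746
G1 X73.1163 Y33.1217 F1746
G1 X65.1726 Y26.6802 F1746
G1 X59.5068 Y21.5113 F1746
G1 X56.1189 Y17.6150 F1746
G0 X88.3396 Y139.8382
M3 S251
G1 X89.6807 Y124.4762 F2420
G1 X86.1700 Y97.5340 F2420
G1 X81.7847 Y67.7000 F2420
G1 X80.5020 Y43.6626 F2420
G1 X86.2989 Y34.1102 F2420
G0 X224.7937 Y60.1365
M3 S535
G1 X220.7864 Y72.4698 F1746
G1 X210.2950 Y80.0922 F1746
G1 X197.3270 Y80.0922 F1746
G1 X186.8356 Y72.4698 F1746
G1 X182.8283 Y60.1365 F1746
G1 X186.8356 Y47.8032 F1746
G1 X197.3270 Y40.1808 F1746
G1 X210.2950 Y40.1808 F1746
G1 X220.7864 Y47.8032 F1746
G1 X224.7937 Y60.1365 F1746
M5
G0 X0.0000 Y0.0000

viewBox `0 0 275.9761 259.2372` with mm width/height → 1 unit = 1 mm. Flip: y_m = 259.2372 − y_svg.

**Shape 1** — `<circle>` circle, stroke `#000000` → engrave (S251, F2420). Machine vertices: (272.8095,119.8640) → (255.2629,173.8668) → (209.3254,207.2424) → (152.5434,207.2424) → (106.6059,173.8668) → (89.0593,119.8640) → (106.6059,65.8612) → (152.5434,32.4856) → (209.3254,32.4856) → (255.2629,65.8612) → (272.8095,119.8640). Closed: final G1 returns to the first vertex.

**Shape 2** — `<path>` rectangle, stroke `#000000` → engrave (S251, F2420). Machine vertices: (71.6106,224.3780) → (199.0747,224.3780) → (199.0747,150.1186) → (71.6106,150.1186) → (71.6106,224.3780). Closed: final G1 returns to the first vertex.

**Shape 3** — `<path>` quadratic bezier, stroke `#ff00ff` → score (S535, F1746). Control points (SVG): P0=(95.8371,209.4146), P1=(61.7414,233.4723), P2=(56.1189,241.6222); sampled at t=k/5. Machine vertices: (95.8371,49.8226) → (83.3377,40.8358) → (73.1163,33.1217) → (65.1726,26.6802) → (59.5068,21.5113) → (56.1189,17.6150). Open path.

**Shape 4** — `<path>` cubic bezier, stroke `#000000` → engrave (S251, F2420). Control points (SVG): P0=(88.3396,119.3990), P1=(96.8273,130.5254), P2=(68.5282,226.1040), P3=(86.2989,225.1270); sampled at t=k/5. Machine vertices: (88.3396,139.8382) → (89.6807,124.4762) → (86.1700,97.5340) → (81.7847,67.7000) → (80.5020,43.6626) → (86.2989,34.1102). Open path.

**Shape 5** — `<circle>` circle, stroke `#ff00ff` → score (S535, F1746). Machine vertices: (224.7937,60.1365) → (220.7864,72.4698) → (210.2950,80.0922) → (197.3270,80.0922) → (186.8356,72.4698) → (182.8283,60.1365) → (186.8356,47.8032) → (197.3270,40.1808) → (210.2950,40.1808) → (220.7864,47.8032) → (224.7937,60.1365). Closed: final G1 returns to the first vertex.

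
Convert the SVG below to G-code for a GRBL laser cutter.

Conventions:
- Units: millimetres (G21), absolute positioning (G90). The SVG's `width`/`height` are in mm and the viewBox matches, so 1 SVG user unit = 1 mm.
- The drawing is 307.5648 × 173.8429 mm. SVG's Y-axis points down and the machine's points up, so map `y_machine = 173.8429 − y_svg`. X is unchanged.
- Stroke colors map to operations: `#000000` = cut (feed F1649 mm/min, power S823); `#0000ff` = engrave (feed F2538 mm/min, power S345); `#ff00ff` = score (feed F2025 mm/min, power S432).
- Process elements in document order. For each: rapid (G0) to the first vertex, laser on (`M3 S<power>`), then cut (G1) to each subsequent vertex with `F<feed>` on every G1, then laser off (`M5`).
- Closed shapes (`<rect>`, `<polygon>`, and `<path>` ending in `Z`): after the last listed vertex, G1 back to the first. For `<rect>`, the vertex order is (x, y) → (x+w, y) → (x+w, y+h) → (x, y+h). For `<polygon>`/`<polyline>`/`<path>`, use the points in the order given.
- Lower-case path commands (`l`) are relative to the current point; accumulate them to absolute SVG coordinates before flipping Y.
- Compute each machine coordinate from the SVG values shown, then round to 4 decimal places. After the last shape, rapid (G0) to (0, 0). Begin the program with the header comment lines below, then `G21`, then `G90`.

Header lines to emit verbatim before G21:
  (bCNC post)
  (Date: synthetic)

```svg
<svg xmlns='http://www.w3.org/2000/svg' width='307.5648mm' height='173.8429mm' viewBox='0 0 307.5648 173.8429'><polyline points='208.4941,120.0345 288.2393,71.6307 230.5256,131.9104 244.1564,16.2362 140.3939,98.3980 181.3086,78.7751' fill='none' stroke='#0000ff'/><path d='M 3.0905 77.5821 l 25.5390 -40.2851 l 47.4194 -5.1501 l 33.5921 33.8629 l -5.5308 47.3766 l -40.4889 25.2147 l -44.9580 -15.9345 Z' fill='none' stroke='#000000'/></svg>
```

1 u = 1 mm; y_m = 173.8429 − y.

[1] `<polyline>` open polyline, #0000ff→engrave S345 F2538: (208.4941,53.8084) → (288.2393,102.2122) → (230.5256,41.9325) → (244.1564,157.6067) → (140.3939,75.4449) → (181.3086,95.0678)

[2] `<path>` regular polygon, #000000→cut S823 F1649: (3.0905,96.2608) → (28.6295,136.5459) → (76.0489,141.6960) → (109.6410,107.8331) → (104.1102,60.4565) → (63.6213,35.2418) → (18.6633,51.1763) → (3.0905,96.2608) (closed)

(bCNC post)
(Date: synthetic)
G21
G90
G0 X208.4941 Y53.8084
M3 S345
G1 X288.2393 Y102.2122 F2538
G1 X230.5256 Y41.9325 F2538
G1 X244.1564 Y157.6067 F2538
G1 X140.3939 Y75.4449 F2538
G1 X181.3086 Y95.0678 F2538
M5
G0 X3.0905 Y96.2608
M3 S823
G1 X28.6295 Y136.5459 F1649
G1 X76.0489 Y141.6960 F1649
G1 X109.6410 Y107.8331 F1649
G1 X104.1102 Y60.4565 F1649
G1 X63.6213 Y35.2418 F1649
G1 X18.6633 Y51.1763 F1649
G1 X3.0905 Y96.2608 F1649
M5
G0 X0.0000 Y0.0000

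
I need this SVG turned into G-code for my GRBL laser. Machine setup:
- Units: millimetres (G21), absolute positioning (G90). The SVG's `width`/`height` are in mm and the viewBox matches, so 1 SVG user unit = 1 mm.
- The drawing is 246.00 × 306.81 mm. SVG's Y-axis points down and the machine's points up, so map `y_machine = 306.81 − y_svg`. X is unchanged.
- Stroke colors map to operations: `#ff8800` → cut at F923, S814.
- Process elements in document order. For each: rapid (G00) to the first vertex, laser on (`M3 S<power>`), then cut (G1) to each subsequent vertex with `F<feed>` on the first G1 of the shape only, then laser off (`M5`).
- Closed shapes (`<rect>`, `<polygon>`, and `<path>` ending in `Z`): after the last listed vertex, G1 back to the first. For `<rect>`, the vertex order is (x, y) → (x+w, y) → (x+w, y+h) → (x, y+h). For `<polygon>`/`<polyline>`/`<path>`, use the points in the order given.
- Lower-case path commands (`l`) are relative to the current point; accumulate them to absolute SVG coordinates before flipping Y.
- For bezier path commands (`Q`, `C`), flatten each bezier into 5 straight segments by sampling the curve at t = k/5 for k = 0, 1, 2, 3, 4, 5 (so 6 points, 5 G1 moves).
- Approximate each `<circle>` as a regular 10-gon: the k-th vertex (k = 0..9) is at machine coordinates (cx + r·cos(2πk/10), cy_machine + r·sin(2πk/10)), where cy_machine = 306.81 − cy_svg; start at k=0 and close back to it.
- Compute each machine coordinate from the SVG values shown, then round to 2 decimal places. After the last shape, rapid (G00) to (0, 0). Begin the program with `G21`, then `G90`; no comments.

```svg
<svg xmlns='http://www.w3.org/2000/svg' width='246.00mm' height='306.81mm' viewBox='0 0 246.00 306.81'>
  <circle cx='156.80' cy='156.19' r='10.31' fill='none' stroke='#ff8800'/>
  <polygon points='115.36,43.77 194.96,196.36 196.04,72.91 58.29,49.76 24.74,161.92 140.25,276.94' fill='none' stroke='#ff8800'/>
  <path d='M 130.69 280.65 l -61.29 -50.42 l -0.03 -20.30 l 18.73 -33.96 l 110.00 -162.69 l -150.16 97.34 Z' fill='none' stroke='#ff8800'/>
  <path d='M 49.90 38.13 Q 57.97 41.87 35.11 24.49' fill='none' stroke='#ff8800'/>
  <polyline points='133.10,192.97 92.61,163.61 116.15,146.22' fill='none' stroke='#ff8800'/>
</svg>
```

G21
G90
G00 X167.11 Y150.62
M3 S814
G1 X165.14 Y156.68 F923
G1 X159.99 Y160.43
G1 X153.61 Y160.43
G1 X148.46 Y156.68
G1 X146.49 Y150.62
G1 X148.46 Y144.56
G1 X153.61 Y140.81
G1 X159.99 Y140.81
G1 X165.14 Y144.56
G1 X167.11 Y150.62
M5
G00 X115.36 Y263.04
M3 S814
G1 X194.96 Y110.45 F923
G1 X196.04 Y233.90
G1 X58.29 Y257.05
G1 X24.74 Y144.89
G1 X140.25 Y29.87
G1 X115.36 Y263.04
M5
G00 X130.69 Y26.16
M3 S814
G1 X69.40 Y76.58 F923
G1 X69.37 Y96.88
G1 X88.10 Y130.84
G1 X198.10 Y293.53
G1 X47.94 Y196.19
G1 X130.69 Y26.16
M5
G00 X49.90 Y268.68
M3 S814
G1 X51.89 Y268.03 F923
G1 X51.41 Y269.07
G1 X48.45 Y271.80
G1 X43.02 Y276.21
G1 X35.11 Y282.32
M5
G00 X133.10 Y113.84
M3 S814
G1 X92.61 Y143.20 F923
G1 X116.15 Y160.59
M5
G00 X0.00 Y0.00

Since the viewBox matches the mm dimensions, user units are millimetres directly. The only transform is the Y-flip y_m = 306.81 − y_svg.

Shape 1 is a circle drawn with `<circle>`. Its stroke #ff8800 means cut at S814, F923. After flipping Y the toolpath is (167.11,150.62) → (165.14,156.68) → (159.99,160.43) → (153.61,160.43) → (148.46,156.68) → (146.49,150.62) → (148.46,144.56) → (153.61,140.81) → (159.99,140.81) → (165.14,144.56) → (167.11,150.62), returning to the start.

Shape 2 is a closed polygon drawn with `<polygon>`. Its stroke #ff8800 means cut at S814, F923. After flipping Y the toolpath is (115.36,263.04) → (194.96,110.45) → (196.04,233.90) → (58.29,257.05) → (24.74,144.89) → (140.25,29.87) → (115.36,263.04), returning to the start.

Shape 3 is a closed polygon drawn with `<path>`. Its stroke #ff8800 means cut at S814, F923. After flipping Y the toolpath is (130.69,26.16) → (69.40,76.58) → (69.37,96.88) → (88.10,130.84) → (198.10,293.53) → (47.94,196.19) → (130.69,26.16), returning to the start.

Shape 4 is a quadratic bezier drawn with `<path>`. Its stroke #ff8800 means cut at S814, F923. After flipping Y the toolpath is (49.90,268.68) → (51.89,268.03) → (51.41,269.07) → (48.45,271.80) → (43.02,276.21) → (35.11,282.32).

Shape 5 is a open polyline drawn with `<polyline>`. Its stroke #ff8800 means cut at S814, F923. After flipping Y the toolpath is (133.10,113.84) → (92.61,143.20) → (116.15,160.59).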